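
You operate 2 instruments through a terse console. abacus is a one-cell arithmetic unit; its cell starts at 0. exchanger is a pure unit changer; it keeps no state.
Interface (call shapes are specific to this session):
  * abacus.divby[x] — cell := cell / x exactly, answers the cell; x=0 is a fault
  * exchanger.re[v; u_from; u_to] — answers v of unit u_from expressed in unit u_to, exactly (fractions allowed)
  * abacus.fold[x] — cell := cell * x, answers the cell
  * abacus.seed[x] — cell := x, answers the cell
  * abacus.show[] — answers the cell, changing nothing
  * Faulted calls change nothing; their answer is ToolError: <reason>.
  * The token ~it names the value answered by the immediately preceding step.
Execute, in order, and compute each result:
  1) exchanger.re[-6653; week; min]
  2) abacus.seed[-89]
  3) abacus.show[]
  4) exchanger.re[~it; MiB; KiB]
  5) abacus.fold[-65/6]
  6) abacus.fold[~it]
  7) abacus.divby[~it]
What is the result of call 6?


Answer: 33466225/36

Derivation:
Next I call exchanger.re with -6653, week, min, which returns -67062240.
I try abacus.seed with -89, — result: -89.
Calling abacus.show, giving -89.
Next I call exchanger.re with ~it, MiB, KiB, and observe -91136.
Invoking abacus.fold with -65/6, — result: 5785/6.
Invoking abacus.fold with ~it, and get 33466225/36.
Next I call abacus.divby with ~it, yielding 1.


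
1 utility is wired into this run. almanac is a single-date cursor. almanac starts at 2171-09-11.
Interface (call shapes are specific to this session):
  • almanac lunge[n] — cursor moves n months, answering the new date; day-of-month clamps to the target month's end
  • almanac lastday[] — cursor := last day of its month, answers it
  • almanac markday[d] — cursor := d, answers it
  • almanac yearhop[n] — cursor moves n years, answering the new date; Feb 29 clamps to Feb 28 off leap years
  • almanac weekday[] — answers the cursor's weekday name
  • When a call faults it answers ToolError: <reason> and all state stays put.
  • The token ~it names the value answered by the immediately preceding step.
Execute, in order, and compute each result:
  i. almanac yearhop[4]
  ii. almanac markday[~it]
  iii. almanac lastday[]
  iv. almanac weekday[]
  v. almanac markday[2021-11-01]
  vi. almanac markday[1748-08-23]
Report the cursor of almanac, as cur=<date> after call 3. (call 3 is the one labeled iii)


Using almanac yearhop on n→4, and see 2175-09-11.
I run almanac markday on d→~it, and get 2175-09-11.
Next I call almanac lastday(), and see 2175-09-30.
Invoking almanac weekday, — result: Saturday.
I invoke almanac markday on d→2021-11-01, and observe 2021-11-01.
I run almanac markday on d→1748-08-23: 1748-08-23.

Answer: cur=2175-09-30


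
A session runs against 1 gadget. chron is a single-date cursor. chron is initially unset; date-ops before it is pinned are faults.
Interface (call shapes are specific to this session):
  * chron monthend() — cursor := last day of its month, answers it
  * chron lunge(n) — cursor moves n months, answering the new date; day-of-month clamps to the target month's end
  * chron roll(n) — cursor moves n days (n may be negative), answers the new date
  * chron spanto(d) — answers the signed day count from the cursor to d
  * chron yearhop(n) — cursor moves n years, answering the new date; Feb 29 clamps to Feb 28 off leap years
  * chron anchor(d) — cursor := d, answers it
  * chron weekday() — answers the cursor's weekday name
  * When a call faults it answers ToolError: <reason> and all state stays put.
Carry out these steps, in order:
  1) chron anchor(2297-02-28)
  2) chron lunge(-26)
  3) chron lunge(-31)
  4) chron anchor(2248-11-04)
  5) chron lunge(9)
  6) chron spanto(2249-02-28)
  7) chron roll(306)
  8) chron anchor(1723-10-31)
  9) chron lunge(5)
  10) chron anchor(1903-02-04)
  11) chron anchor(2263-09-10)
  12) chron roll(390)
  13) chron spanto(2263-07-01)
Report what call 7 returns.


Answer: 2250-06-06

Derivation:
==> chron anchor(d=2297-02-28)
<== 2297-02-28
==> chron lunge(n=-26)
<== 2294-12-28
==> chron lunge(n=-31)
<== 2292-05-28
==> chron anchor(d=2248-11-04)
<== 2248-11-04
==> chron lunge(n=9)
<== 2249-08-04
==> chron spanto(d=2249-02-28)
<== -157
==> chron roll(n=306)
<== 2250-06-06
==> chron anchor(d=1723-10-31)
<== 1723-10-31
==> chron lunge(n=5)
<== 1724-03-31
==> chron anchor(d=1903-02-04)
<== 1903-02-04
==> chron anchor(d=2263-09-10)
<== 2263-09-10
==> chron roll(n=390)
<== 2264-10-04
==> chron spanto(d=2263-07-01)
<== -461


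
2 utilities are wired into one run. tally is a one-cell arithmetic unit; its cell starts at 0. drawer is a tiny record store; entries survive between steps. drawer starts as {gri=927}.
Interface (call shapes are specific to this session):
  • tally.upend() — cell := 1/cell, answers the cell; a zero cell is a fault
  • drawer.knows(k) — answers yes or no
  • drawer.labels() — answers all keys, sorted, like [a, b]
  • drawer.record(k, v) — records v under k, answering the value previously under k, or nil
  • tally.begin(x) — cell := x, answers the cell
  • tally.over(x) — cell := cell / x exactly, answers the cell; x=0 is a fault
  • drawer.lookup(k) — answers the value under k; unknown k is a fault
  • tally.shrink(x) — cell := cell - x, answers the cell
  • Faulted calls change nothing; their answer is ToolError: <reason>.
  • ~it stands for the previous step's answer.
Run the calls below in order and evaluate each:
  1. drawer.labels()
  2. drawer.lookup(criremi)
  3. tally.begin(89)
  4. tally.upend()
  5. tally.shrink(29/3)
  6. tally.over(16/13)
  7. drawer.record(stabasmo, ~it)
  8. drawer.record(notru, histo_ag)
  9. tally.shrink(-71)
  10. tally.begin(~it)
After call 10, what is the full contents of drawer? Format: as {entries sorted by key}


% drawer.labels
  [gri]
% drawer.lookup k→criremi
  ToolError: no such key criremi
% tally.begin x→89
  89
% tally.upend
  1/89
% tally.shrink x→29/3
  -2578/267
% tally.over x→16/13
  -16757/2136
% drawer.record k→stabasmo v→~it
  nil
% drawer.record k→notru v→histo_ag
  nil
% tally.shrink x→-71
  134899/2136
% tally.begin x→~it
  134899/2136

Answer: {gri=927, notru=histo_ag, stabasmo=-16757/2136}


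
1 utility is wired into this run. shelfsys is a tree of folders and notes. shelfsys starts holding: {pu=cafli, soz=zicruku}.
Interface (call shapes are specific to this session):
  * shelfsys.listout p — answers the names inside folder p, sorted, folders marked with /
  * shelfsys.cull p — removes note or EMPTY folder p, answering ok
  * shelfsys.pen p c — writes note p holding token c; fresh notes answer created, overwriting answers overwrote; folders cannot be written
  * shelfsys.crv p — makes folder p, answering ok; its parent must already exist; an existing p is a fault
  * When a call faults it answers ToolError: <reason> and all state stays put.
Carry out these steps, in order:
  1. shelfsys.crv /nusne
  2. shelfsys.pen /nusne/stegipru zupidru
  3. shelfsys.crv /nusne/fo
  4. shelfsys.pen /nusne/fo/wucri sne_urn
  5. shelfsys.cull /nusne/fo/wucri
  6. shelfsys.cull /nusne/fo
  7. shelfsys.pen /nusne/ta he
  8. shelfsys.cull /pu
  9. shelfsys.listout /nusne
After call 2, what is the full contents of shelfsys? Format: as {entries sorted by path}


Answer: {nusne/, nusne/stegipru=zupidru, pu=cafli, soz=zicruku}

Derivation:
I try crv with p→/nusne: ok.
I run pen with p→/nusne/stegipru, c→zupidru, giving created.
Using crv with p→/nusne/fo, which returns ok.
Then pen with p→/nusne/fo/wucri, c→sne_urn, → created.
Calling cull with p→/nusne/fo/wucri, which returns ok.
Then cull with p→/nusne/fo, and observe ok.
Using pen with p→/nusne/ta, c→he, giving created.
Invoking cull with p→/pu, which returns ok.
Invoking listout with p→/nusne, which returns [stegipru, ta].


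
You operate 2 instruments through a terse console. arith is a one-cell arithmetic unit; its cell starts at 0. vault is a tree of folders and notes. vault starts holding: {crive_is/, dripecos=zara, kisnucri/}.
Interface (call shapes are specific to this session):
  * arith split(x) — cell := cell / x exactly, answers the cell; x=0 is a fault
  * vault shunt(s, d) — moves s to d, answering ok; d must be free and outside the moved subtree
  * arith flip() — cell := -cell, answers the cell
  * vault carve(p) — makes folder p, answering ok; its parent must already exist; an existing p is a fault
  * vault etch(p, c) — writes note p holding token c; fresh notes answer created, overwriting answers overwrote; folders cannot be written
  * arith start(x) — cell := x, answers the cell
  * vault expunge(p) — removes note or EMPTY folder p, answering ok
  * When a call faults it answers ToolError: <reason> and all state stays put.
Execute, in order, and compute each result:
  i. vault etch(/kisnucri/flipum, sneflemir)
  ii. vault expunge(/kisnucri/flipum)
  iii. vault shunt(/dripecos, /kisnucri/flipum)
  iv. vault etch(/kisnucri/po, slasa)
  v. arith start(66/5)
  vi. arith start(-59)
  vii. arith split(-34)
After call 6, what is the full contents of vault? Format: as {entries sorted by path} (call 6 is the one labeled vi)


$ vault etch p='/kisnucri/flipum' c='sneflemir'
[out] created
$ vault expunge p='/kisnucri/flipum'
[out] ok
$ vault shunt s='/dripecos' d='/kisnucri/flipum'
[out] ok
$ vault etch p='/kisnucri/po' c='slasa'
[out] created
$ arith start x='66/5'
[out] 66/5
$ arith start x='-59'
[out] -59
$ arith split x='-34'
[out] 59/34

Answer: {crive_is/, kisnucri/, kisnucri/flipum=zara, kisnucri/po=slasa}


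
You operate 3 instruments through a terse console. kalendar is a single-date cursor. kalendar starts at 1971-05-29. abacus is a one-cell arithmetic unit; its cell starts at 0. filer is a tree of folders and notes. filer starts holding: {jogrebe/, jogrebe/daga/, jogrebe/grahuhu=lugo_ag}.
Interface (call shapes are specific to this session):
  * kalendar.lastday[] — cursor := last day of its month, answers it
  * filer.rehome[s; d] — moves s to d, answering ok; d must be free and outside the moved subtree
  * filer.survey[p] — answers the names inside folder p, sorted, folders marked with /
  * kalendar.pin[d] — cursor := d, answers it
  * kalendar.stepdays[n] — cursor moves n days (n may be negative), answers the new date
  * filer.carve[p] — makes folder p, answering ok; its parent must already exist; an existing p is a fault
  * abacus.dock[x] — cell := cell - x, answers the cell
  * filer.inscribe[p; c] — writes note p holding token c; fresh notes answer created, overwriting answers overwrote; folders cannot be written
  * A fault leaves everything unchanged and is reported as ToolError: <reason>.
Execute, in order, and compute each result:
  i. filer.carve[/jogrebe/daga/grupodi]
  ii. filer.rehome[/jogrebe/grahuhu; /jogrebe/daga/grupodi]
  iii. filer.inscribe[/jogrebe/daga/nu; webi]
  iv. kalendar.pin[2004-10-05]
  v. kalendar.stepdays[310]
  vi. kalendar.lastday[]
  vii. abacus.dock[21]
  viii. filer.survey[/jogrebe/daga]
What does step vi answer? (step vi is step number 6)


Calling carve using p=/jogrebe/daga/grupodi, and get ok.
Using rehome using s=/jogrebe/grahuhu, d=/jogrebe/daga/grupodi: ToolError: exists.
Next I call inscribe using p=/jogrebe/daga/nu, c=webi, yielding created.
Then pin using d=2004-10-05, which returns 2004-10-05.
Calling stepdays using n=310, and observe 2005-08-11.
Next I call lastday, and observe 2005-08-31.
Invoking dock using x=21: -21.
I try survey using p=/jogrebe/daga, → [grupodi/, nu].

Answer: 2005-08-31


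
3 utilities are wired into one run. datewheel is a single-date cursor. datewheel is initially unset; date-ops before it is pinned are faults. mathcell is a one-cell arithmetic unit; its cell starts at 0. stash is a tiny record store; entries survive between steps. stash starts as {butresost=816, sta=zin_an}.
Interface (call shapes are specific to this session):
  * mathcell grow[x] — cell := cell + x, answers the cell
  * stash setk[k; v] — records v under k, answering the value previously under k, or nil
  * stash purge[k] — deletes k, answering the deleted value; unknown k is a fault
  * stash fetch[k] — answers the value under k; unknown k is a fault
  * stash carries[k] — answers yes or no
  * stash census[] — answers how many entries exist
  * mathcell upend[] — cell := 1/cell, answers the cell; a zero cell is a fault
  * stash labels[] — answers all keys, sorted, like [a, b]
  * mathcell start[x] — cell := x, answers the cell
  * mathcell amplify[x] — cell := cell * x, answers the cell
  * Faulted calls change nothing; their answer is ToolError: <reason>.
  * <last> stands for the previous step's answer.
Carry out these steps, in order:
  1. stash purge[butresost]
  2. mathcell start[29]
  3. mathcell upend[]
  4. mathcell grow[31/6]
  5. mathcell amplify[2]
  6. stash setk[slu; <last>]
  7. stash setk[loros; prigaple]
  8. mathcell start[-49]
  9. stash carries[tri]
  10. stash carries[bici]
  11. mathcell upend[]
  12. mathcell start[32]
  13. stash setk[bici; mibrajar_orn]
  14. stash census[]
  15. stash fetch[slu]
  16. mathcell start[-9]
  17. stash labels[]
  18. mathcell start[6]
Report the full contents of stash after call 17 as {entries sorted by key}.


$ stash purge k: butresost
[out] 816
$ mathcell start x: 29
[out] 29
$ mathcell upend
[out] 1/29
$ mathcell grow x: 31/6
[out] 905/174
$ mathcell amplify x: 2
[out] 905/87
$ stash setk k: slu v: <last>
[out] nil
$ stash setk k: loros v: prigaple
[out] nil
$ mathcell start x: -49
[out] -49
$ stash carries k: tri
[out] no
$ stash carries k: bici
[out] no
$ mathcell upend
[out] -1/49
$ mathcell start x: 32
[out] 32
$ stash setk k: bici v: mibrajar_orn
[out] nil
$ stash census
[out] 4
$ stash fetch k: slu
[out] 905/87
$ mathcell start x: -9
[out] -9
$ stash labels
[out] [bici, loros, slu, sta]
$ mathcell start x: 6
[out] 6

Answer: {bici=mibrajar_orn, loros=prigaple, slu=905/87, sta=zin_an}


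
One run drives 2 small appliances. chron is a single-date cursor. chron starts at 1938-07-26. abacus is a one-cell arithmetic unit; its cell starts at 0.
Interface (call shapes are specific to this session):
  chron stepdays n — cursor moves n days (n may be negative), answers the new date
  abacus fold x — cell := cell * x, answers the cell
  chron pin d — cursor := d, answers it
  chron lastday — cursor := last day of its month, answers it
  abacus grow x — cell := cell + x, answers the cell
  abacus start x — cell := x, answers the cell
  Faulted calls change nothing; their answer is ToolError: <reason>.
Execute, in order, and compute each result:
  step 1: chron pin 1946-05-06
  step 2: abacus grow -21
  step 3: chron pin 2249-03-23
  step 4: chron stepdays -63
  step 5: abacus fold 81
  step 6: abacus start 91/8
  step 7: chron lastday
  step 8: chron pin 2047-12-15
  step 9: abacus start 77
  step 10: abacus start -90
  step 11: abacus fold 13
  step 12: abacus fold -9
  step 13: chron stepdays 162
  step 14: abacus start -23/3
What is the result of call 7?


I invoke chron pin on d→1946-05-06, — result: 1946-05-06.
I call abacus grow on x→-21, which returns -21.
I try chron pin on d→2249-03-23, and observe 2249-03-23.
Using chron stepdays on n→-63, → 2249-01-19.
I call abacus fold on x→81, — result: -1701.
I try abacus start on x→91/8: 91/8.
Invoking chron lastday, and see 2249-01-31.
Invoking chron pin on d→2047-12-15, → 2047-12-15.
I try abacus start on x→77, — result: 77.
Then abacus start on x→-90, and get -90.
Next I call abacus fold on x→13, giving -1170.
I try abacus fold on x→-9, and get 10530.
Then chron stepdays on n→162, yielding 2048-05-25.
I invoke abacus start on x→-23/3, → -23/3.

Answer: 2249-01-31


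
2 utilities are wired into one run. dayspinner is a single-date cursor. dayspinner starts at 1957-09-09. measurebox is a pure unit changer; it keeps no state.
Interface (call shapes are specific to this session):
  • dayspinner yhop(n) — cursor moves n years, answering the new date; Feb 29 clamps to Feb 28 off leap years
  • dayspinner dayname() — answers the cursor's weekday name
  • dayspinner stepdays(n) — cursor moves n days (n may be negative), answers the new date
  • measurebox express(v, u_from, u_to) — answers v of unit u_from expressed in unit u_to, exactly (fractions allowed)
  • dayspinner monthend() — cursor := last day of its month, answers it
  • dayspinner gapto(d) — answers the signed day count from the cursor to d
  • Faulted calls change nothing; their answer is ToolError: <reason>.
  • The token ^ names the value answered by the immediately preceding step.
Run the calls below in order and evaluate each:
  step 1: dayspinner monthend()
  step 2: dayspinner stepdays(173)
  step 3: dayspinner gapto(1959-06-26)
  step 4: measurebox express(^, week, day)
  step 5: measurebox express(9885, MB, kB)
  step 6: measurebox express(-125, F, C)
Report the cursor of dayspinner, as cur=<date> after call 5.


Answer: cur=1958-03-22

Derivation:
// dayspinner monthend() => 1957-09-30
// dayspinner stepdays(n→173) => 1958-03-22
// dayspinner gapto(d→1959-06-26) => 461
// measurebox express(v→^, u_from→week, u_to→day) => 3227
// measurebox express(v→9885, u_from→MB, u_to→kB) => 9885000
// measurebox express(v→-125, u_from→F, u_to→C) => -785/9


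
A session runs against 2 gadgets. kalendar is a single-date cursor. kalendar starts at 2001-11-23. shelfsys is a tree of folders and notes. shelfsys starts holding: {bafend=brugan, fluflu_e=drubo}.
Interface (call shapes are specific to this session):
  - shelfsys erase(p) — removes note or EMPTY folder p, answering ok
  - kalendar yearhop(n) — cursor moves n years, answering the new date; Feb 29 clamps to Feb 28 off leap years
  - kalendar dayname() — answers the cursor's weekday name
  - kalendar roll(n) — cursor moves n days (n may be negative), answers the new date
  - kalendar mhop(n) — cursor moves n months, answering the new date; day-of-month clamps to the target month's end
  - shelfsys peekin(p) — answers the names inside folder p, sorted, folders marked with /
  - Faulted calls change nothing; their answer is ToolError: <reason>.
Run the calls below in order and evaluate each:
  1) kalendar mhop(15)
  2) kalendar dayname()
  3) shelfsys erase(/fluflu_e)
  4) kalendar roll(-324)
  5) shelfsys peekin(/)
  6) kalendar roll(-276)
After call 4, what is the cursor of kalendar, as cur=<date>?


! 1. kalendar mhop(n: 15) : 2003-02-23
! 2. kalendar dayname() : Sunday
! 3. shelfsys erase(p: /fluflu_e) : ok
! 4. kalendar roll(n: -324) : 2002-04-05
! 5. shelfsys peekin(p: /) : [bafend]
! 6. kalendar roll(n: -276) : 2001-07-03

Answer: cur=2002-04-05


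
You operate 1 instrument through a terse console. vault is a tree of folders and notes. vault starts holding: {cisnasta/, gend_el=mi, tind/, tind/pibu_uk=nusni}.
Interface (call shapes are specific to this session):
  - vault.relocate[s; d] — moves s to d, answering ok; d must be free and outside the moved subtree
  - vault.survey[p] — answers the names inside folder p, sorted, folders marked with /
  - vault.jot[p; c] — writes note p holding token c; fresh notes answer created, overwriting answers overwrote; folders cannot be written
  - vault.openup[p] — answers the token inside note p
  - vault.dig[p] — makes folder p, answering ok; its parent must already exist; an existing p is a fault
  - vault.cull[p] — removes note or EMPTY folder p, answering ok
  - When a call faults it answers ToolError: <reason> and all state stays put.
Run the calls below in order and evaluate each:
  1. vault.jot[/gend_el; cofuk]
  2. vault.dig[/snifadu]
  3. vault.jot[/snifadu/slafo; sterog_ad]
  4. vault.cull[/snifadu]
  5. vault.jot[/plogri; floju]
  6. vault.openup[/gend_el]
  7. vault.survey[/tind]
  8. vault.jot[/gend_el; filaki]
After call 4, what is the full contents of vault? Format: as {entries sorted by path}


·→ vault.jot(p=/gend_el, c=cofuk)
·← overwrote
·→ vault.dig(p=/snifadu)
·← ok
·→ vault.jot(p=/snifadu/slafo, c=sterog_ad)
·← created
·→ vault.cull(p=/snifadu)
·← ToolError: not empty
·→ vault.jot(p=/plogri, c=floju)
·← created
·→ vault.openup(p=/gend_el)
·← cofuk
·→ vault.survey(p=/tind)
·← [pibu_uk]
·→ vault.jot(p=/gend_el, c=filaki)
·← overwrote

Answer: {cisnasta/, gend_el=cofuk, snifadu/, snifadu/slafo=sterog_ad, tind/, tind/pibu_uk=nusni}


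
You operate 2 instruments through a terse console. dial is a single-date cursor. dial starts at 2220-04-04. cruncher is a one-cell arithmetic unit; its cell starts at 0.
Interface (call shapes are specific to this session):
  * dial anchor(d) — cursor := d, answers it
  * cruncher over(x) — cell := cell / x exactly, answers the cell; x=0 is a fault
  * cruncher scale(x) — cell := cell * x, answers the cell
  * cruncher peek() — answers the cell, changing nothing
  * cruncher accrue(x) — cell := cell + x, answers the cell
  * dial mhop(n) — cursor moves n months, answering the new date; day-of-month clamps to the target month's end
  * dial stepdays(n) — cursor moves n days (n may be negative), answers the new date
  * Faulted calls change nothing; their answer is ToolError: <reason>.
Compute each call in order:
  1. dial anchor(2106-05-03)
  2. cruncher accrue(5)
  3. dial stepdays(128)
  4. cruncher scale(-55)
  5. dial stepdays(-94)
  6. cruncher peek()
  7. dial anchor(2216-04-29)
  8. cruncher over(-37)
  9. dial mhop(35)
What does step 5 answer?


Answer: 2106-06-06

Derivation:
·→ dial anchor(d: 2106-05-03)
·← 2106-05-03
·→ cruncher accrue(x: 5)
·← 5
·→ dial stepdays(n: 128)
·← 2106-09-08
·→ cruncher scale(x: -55)
·← -275
·→ dial stepdays(n: -94)
·← 2106-06-06
·→ cruncher peek()
·← -275
·→ dial anchor(d: 2216-04-29)
·← 2216-04-29
·→ cruncher over(x: -37)
·← 275/37
·→ dial mhop(n: 35)
·← 2219-03-29


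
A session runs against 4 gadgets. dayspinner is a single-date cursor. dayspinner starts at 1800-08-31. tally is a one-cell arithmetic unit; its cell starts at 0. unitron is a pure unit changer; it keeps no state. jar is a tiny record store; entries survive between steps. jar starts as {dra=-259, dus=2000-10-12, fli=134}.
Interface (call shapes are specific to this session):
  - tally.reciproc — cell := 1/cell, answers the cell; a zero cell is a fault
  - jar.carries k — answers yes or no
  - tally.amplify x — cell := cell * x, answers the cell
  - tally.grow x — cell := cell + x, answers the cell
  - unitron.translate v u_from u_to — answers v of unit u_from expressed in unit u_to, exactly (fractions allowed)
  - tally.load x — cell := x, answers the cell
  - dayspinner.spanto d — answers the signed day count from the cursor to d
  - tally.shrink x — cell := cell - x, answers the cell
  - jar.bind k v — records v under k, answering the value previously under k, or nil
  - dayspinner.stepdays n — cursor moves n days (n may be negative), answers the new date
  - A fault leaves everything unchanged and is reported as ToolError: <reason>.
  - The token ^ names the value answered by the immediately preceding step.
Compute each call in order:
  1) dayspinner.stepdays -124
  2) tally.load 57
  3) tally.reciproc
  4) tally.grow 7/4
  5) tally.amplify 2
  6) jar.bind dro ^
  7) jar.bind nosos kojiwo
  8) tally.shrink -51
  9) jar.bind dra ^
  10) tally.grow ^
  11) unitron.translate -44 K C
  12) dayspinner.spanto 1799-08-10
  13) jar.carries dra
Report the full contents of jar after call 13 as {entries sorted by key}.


;; dayspinner.stepdays(-124) -> 1800-04-29
;; tally.load(57) -> 57
;; tally.reciproc() -> 1/57
;; tally.grow(7/4) -> 403/228
;; tally.amplify(2) -> 403/114
;; jar.bind(dro, ^) -> nil
;; jar.bind(nosos, kojiwo) -> nil
;; tally.shrink(-51) -> 6217/114
;; jar.bind(dra, ^) -> -259
;; tally.grow(^) -> -23309/114
;; unitron.translate(-44, K, C) -> -6343/20
;; dayspinner.spanto(1799-08-10) -> -262
;; jar.carries(dra) -> yes

Answer: {dra=6217/114, dro=403/114, dus=2000-10-12, fli=134, nosos=kojiwo}


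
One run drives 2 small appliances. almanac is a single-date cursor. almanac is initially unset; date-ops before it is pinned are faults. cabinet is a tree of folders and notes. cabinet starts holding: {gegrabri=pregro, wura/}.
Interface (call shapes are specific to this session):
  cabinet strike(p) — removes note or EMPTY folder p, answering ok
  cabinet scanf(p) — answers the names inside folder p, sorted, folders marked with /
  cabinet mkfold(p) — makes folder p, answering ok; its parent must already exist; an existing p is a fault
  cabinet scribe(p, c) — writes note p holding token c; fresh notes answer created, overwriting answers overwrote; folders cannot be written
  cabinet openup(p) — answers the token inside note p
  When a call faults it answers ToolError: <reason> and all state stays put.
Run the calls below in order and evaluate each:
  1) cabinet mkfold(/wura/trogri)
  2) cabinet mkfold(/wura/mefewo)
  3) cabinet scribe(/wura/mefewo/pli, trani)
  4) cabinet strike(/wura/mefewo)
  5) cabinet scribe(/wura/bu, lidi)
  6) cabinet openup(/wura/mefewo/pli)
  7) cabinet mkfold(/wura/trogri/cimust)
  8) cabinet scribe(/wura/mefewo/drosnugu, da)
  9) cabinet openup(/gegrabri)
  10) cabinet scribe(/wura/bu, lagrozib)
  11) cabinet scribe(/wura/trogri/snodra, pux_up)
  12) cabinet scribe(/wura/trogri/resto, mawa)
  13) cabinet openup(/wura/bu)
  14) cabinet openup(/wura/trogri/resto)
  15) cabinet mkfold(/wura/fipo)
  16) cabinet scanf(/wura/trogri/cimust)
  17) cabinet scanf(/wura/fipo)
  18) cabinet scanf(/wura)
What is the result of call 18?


Using cabinet mkfold on p=/wura/trogri, and get ok.
I run cabinet mkfold on p=/wura/mefewo, — result: ok.
Invoking cabinet scribe on p=/wura/mefewo/pli, c=trani, and observe created.
I use cabinet strike on p=/wura/mefewo, — result: ToolError: not empty.
I use cabinet scribe on p=/wura/bu, c=lidi, — result: created.
Calling cabinet openup on p=/wura/mefewo/pli, — result: trani.
I try cabinet mkfold on p=/wura/trogri/cimust: ok.
Calling cabinet scribe on p=/wura/mefewo/drosnugu, c=da, and see created.
Next I call cabinet openup on p=/gegrabri, giving pregro.
Calling cabinet scribe on p=/wura/bu, c=lagrozib, which returns overwrote.
I call cabinet scribe on p=/wura/trogri/snodra, c=pux_up, and observe created.
I invoke cabinet scribe on p=/wura/trogri/resto, c=mawa, and get created.
Then cabinet openup on p=/wura/bu, which returns lagrozib.
I invoke cabinet openup on p=/wura/trogri/resto, giving mawa.
Invoking cabinet mkfold on p=/wura/fipo, which returns ok.
I call cabinet scanf on p=/wura/trogri/cimust, → [].
I invoke cabinet scanf on p=/wura/fipo, giving [].
I run cabinet scanf on p=/wura: [bu, fipo/, mefewo/, trogri/].

Answer: [bu, fipo/, mefewo/, trogri/]


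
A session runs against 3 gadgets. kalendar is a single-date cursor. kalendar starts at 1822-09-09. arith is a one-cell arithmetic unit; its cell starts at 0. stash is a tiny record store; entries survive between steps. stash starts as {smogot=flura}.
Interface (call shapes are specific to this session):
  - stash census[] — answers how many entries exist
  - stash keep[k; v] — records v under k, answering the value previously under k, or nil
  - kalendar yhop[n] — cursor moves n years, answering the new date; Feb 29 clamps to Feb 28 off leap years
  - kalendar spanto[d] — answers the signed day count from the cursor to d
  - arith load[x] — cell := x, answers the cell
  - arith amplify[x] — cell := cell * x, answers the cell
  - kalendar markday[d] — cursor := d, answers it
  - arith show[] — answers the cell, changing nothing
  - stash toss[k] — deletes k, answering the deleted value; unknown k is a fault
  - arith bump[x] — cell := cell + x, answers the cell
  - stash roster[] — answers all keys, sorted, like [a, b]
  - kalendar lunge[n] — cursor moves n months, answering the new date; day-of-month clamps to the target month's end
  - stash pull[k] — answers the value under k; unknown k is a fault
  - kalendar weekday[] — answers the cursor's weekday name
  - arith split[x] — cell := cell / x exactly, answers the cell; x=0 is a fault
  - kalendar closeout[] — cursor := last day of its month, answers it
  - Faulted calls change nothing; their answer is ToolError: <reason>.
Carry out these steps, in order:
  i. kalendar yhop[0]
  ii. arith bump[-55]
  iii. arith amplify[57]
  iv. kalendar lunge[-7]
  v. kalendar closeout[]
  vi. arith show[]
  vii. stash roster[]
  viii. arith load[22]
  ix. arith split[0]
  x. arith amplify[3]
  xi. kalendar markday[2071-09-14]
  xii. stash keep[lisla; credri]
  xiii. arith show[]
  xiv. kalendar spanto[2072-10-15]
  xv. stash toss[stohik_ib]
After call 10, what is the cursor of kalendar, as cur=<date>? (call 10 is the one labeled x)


~$ kalendar yhop n='0'
  1822-09-09
~$ arith bump x='-55'
  -55
~$ arith amplify x='57'
  -3135
~$ kalendar lunge n='-7'
  1822-02-09
~$ kalendar closeout
  1822-02-28
~$ arith show
  -3135
~$ stash roster
  [smogot]
~$ arith load x='22'
  22
~$ arith split x='0'
  ToolError: division by zero
~$ arith amplify x='3'
  66
~$ kalendar markday d='2071-09-14'
  2071-09-14
~$ stash keep k='lisla' v='credri'
  nil
~$ arith show
  66
~$ kalendar spanto d='2072-10-15'
  397
~$ stash toss k='stohik_ib'
  ToolError: no such key stohik_ib

Answer: cur=1822-02-28


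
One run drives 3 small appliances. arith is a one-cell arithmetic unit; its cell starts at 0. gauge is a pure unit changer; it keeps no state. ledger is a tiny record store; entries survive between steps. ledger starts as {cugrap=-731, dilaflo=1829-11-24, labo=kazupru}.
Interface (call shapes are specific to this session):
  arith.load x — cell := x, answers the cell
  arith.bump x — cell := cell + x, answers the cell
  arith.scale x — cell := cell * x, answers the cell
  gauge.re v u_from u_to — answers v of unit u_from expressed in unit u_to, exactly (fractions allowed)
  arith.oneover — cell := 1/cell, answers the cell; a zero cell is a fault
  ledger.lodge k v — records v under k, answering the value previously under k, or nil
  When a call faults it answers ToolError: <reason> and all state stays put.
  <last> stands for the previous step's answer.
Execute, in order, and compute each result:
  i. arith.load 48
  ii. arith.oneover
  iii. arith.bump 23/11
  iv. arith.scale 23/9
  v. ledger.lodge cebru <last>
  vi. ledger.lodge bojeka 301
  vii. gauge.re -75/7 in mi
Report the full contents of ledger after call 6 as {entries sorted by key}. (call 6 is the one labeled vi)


Answer: {bojeka=301, cebru=25645/4752, cugrap=-731, dilaflo=1829-11-24, labo=kazupru}

Derivation:
-- arith.load(x: 48) ~> 48
-- arith.oneover() ~> 1/48
-- arith.bump(x: 23/11) ~> 1115/528
-- arith.scale(x: 23/9) ~> 25645/4752
-- ledger.lodge(k: cebru, v: <last>) ~> nil
-- ledger.lodge(k: bojeka, v: 301) ~> nil
-- gauge.re(v: -75/7, u_from: in, u_to: mi) ~> -5/29568


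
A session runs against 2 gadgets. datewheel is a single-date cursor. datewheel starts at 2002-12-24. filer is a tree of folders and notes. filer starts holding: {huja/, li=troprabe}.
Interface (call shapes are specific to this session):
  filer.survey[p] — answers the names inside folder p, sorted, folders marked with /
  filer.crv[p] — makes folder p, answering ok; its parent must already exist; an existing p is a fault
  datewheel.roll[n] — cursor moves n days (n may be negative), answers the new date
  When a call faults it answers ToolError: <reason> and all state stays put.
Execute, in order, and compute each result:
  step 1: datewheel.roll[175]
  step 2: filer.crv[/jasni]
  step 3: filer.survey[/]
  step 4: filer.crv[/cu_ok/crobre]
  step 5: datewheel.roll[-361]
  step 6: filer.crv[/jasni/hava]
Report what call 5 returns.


I try datewheel.roll passing n: 175, and get 2003-06-17.
Now I run filer.crv passing p: /jasni: ok.
Now I run filer.survey passing p: /: [huja/, jasni/, li].
Invoking filer.crv passing p: /cu_ok/crobre, giving ToolError: no parent.
I invoke datewheel.roll passing n: -361, yielding 2002-06-21.
Next I call filer.crv passing p: /jasni/hava, which returns ok.

Answer: 2002-06-21


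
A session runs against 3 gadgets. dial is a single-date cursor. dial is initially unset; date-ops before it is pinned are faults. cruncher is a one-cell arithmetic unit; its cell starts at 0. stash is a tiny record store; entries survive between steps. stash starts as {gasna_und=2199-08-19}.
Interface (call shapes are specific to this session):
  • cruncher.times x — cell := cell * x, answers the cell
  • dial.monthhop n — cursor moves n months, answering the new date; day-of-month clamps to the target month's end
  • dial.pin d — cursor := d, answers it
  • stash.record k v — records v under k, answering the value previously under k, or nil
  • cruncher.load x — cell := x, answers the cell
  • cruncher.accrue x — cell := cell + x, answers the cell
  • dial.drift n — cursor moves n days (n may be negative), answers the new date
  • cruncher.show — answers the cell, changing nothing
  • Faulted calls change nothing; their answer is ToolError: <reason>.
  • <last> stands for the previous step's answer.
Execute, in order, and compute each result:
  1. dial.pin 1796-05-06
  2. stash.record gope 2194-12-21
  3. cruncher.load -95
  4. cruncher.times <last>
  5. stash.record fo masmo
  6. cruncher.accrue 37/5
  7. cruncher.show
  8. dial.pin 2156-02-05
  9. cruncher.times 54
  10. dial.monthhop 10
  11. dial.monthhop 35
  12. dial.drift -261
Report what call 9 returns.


Act: pin[d='1796-05-06']
Obs: 1796-05-06
Act: record[k='gope'; v='2194-12-21']
Obs: nil
Act: load[x='-95']
Obs: -95
Act: times[x='<last>']
Obs: 9025
Act: record[k='fo'; v='masmo']
Obs: nil
Act: accrue[x='37/5']
Obs: 45162/5
Act: show[]
Obs: 45162/5
Act: pin[d='2156-02-05']
Obs: 2156-02-05
Act: times[x='54']
Obs: 2438748/5
Act: monthhop[n='10']
Obs: 2156-12-05
Act: monthhop[n='35']
Obs: 2159-11-05
Act: drift[n='-261']
Obs: 2159-02-17

Answer: 2438748/5


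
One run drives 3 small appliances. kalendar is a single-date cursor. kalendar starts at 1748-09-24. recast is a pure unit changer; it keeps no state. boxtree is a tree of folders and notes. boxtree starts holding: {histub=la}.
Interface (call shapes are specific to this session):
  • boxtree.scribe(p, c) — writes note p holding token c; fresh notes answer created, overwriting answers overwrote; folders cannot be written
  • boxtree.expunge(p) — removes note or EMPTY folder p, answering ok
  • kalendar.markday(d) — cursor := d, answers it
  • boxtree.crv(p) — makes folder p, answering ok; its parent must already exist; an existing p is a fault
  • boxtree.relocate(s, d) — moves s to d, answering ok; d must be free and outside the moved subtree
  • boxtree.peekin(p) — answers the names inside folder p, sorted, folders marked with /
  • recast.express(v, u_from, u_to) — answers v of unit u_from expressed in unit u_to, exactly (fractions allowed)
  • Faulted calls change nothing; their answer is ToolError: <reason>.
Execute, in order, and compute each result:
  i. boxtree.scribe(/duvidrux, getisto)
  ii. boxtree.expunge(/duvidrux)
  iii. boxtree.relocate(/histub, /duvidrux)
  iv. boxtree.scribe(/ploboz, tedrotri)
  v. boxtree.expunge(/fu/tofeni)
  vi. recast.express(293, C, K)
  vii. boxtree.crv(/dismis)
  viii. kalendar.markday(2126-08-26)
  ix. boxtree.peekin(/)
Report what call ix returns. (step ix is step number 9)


Step: boxtree.scribe[p: /duvidrux; c: getisto]
Result: created
Step: boxtree.expunge[p: /duvidrux]
Result: ok
Step: boxtree.relocate[s: /histub; d: /duvidrux]
Result: ok
Step: boxtree.scribe[p: /ploboz; c: tedrotri]
Result: created
Step: boxtree.expunge[p: /fu/tofeni]
Result: ToolError: not found
Step: recast.express[v: 293; u_from: C; u_to: K]
Result: 11323/20
Step: boxtree.crv[p: /dismis]
Result: ok
Step: kalendar.markday[d: 2126-08-26]
Result: 2126-08-26
Step: boxtree.peekin[p: /]
Result: [dismis/, duvidrux, ploboz]

Answer: [dismis/, duvidrux, ploboz]


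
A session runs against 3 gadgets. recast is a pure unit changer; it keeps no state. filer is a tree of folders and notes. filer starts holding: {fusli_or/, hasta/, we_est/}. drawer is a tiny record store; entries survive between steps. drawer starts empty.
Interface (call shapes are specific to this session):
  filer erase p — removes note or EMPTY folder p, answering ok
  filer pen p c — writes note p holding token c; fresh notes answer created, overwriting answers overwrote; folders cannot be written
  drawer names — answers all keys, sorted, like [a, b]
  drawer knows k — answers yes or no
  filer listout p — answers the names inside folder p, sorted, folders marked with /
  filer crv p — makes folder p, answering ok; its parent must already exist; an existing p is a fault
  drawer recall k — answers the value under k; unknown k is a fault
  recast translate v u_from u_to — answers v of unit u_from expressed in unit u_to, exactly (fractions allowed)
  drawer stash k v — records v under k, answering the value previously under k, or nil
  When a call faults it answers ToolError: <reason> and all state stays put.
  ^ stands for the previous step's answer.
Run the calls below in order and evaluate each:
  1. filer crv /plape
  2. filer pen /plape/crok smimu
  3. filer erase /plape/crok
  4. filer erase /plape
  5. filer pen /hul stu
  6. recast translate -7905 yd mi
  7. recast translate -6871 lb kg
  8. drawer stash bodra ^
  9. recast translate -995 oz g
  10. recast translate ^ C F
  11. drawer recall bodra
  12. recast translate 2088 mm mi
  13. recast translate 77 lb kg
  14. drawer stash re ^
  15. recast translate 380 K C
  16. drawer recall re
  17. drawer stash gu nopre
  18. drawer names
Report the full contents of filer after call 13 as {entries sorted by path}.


==> filer crv(p='/plape')
<== ok
==> filer pen(p='/plape/crok', c='smimu')
<== created
==> filer erase(p='/plape/crok')
<== ok
==> filer erase(p='/plape')
<== ok
==> filer pen(p='/hul', c='stu')
<== created
==> recast translate(v='-7905', u_from='yd', u_to='mi')
<== -1581/352
==> recast translate(v='-6871', u_from='lb', u_to='kg')
<== -311663317427/100000000
==> drawer stash(k='bodra', v='^')
<== nil
==> recast translate(v='-995', u_from='oz', u_to='g')
<== -9026488163/320000
==> recast translate(v='^', u_from='C', u_to='F')
<== -81187193467/1600000
==> drawer recall(k='bodra')
<== -311663317427/100000000
==> recast translate(v='2088', u_from='mm', u_to='mi')
<== 29/22352
==> recast translate(v='77', u_from='lb', u_to='kg')
<== 3492661249/100000000
==> drawer stash(k='re', v='^')
<== nil
==> recast translate(v='380', u_from='K', u_to='C')
<== 2137/20
==> drawer recall(k='re')
<== 3492661249/100000000
==> drawer stash(k='gu', v='nopre')
<== nil
==> drawer names()
<== [bodra, gu, re]

Answer: {fusli_or/, hasta/, hul=stu, we_est/}


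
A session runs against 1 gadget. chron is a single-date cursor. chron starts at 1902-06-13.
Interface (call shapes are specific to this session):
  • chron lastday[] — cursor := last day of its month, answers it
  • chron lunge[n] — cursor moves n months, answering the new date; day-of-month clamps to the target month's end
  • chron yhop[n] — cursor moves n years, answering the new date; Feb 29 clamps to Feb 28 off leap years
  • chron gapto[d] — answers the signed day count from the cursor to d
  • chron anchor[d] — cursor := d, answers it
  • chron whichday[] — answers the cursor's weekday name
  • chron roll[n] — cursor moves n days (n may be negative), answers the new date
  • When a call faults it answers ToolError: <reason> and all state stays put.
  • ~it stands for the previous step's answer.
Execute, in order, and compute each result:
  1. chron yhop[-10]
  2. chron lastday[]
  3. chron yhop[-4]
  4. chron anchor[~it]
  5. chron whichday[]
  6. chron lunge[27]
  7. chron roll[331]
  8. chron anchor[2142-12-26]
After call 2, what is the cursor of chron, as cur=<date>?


Answer: cur=1892-06-30

Derivation:
Act: chron yhop[-10]
Obs: 1892-06-13
Act: chron lastday[]
Obs: 1892-06-30
Act: chron yhop[-4]
Obs: 1888-06-30
Act: chron anchor[~it]
Obs: 1888-06-30
Act: chron whichday[]
Obs: Saturday
Act: chron lunge[27]
Obs: 1890-09-30
Act: chron roll[331]
Obs: 1891-08-27
Act: chron anchor[2142-12-26]
Obs: 2142-12-26
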